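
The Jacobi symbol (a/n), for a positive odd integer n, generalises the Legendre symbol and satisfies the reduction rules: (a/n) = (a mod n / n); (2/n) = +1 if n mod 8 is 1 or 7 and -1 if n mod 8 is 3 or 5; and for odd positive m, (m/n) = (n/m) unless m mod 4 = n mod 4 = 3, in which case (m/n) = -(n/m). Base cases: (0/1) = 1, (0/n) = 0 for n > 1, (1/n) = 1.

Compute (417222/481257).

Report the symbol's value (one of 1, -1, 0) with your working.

417222 = 2^1·208611; (2/481257) = +1 since 481257 mod 8 = 1, so (417222/481257) = (+1)^1·(208611/481257); sign now +1
reciprocity: (208611/481257) = +1·(481257/208611) since 208611 mod 4 = 3, 481257 mod 4 = 1; sign now +1
(481257/208611) = (64035/208611)   [reduce mod 208611]
reciprocity: (64035/208611) = -1·(208611/64035) since 64035 mod 4 = 3, 208611 mod 4 = 3; sign now -1
(208611/64035) = (16506/64035)   [reduce mod 64035]
16506 = 2^1·8253; (2/64035) = -1 since 64035 mod 8 = 3, so (16506/64035) = (-1)^1·(8253/64035); sign now +1
reciprocity: (8253/64035) = +1·(64035/8253) since 8253 mod 4 = 1, 64035 mod 4 = 3; sign now +1
(64035/8253) = (6264/8253)   [reduce mod 8253]
6264 = 2^3·783; (2/8253) = -1 since 8253 mod 8 = 5, so (6264/8253) = (-1)^3·(783/8253); sign now -1
reciprocity: (783/8253) = +1·(8253/783) since 783 mod 4 = 3, 8253 mod 4 = 1; sign now -1
(8253/783) = (423/783)   [reduce mod 783]
reciprocity: (423/783) = -1·(783/423) since 423 mod 4 = 3, 783 mod 4 = 3; sign now +1
(783/423) = (360/423)   [reduce mod 423]
360 = 2^3·45; (2/423) = +1 since 423 mod 8 = 7, so (360/423) = (+1)^3·(45/423); sign now +1
reciprocity: (45/423) = +1·(423/45) since 45 mod 4 = 1, 423 mod 4 = 3; sign now +1
(423/45) = (18/45)   [reduce mod 45]
18 = 2^1·9; (2/45) = -1 since 45 mod 8 = 5, so (18/45) = (-1)^1·(9/45); sign now -1
reciprocity: (9/45) = +1·(45/9) since 9 mod 4 = 1, 45 mod 4 = 1; sign now -1
(45/9) = (0/9)   [reduce mod 9]
(0/9) = 0   [gcd(a, n) > 1]; final value = 0

0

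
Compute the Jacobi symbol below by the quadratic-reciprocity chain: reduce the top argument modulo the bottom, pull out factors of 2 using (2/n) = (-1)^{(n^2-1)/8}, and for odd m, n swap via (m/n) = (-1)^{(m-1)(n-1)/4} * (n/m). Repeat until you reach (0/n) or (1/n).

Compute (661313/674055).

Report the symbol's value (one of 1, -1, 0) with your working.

reciprocity: (661313/674055) = +1·(674055/661313) since 661313 mod 4 = 1, 674055 mod 4 = 3; sign now +1
(674055/661313) = (12742/661313)   [reduce mod 661313]
12742 = 2^1·6371; (2/661313) = +1 since 661313 mod 8 = 1, so (12742/661313) = (+1)^1·(6371/661313); sign now +1
reciprocity: (6371/661313) = +1·(661313/6371) since 6371 mod 4 = 3, 661313 mod 4 = 1; sign now +1
(661313/6371) = (5100/6371)   [reduce mod 6371]
5100 = 2^2·1275; (2/6371) = -1 since 6371 mod 8 = 3, so (5100/6371) = (-1)^2·(1275/6371); sign now +1
reciprocity: (1275/6371) = -1·(6371/1275) since 1275 mod 4 = 3, 6371 mod 4 = 3; sign now -1
(6371/1275) = (1271/1275)   [reduce mod 1275]
reciprocity: (1271/1275) = -1·(1275/1271) since 1271 mod 4 = 3, 1275 mod 4 = 3; sign now +1
(1275/1271) = (4/1271)   [reduce mod 1271]
4 = 2^2·1; (2/1271) = +1 since 1271 mod 8 = 7, so (4/1271) = (+1)^2·(1/1271); sign now +1
(1/1271) = 1; final value = sign = +1

1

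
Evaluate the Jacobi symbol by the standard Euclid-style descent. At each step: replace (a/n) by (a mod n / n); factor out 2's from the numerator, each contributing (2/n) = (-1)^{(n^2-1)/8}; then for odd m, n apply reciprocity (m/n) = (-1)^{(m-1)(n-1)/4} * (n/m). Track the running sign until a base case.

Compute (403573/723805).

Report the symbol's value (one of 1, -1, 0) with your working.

1

reciprocity: (403573/723805) = +1·(723805/403573) since 403573 mod 4 = 1, 723805 mod 4 = 1; sign now +1
(723805/403573) = (320232/403573)   [reduce mod 403573]
320232 = 2^3·40029; (2/403573) = -1 since 403573 mod 8 = 5, so (320232/403573) = (-1)^3·(40029/403573); sign now -1
reciprocity: (40029/403573) = +1·(403573/40029) since 40029 mod 4 = 1, 403573 mod 4 = 1; sign now -1
(403573/40029) = (3283/40029)   [reduce mod 40029]
reciprocity: (3283/40029) = +1·(40029/3283) since 3283 mod 4 = 3, 40029 mod 4 = 1; sign now -1
(40029/3283) = (633/3283)   [reduce mod 3283]
reciprocity: (633/3283) = +1·(3283/633) since 633 mod 4 = 1, 3283 mod 4 = 3; sign now -1
(3283/633) = (118/633)   [reduce mod 633]
118 = 2^1·59; (2/633) = +1 since 633 mod 8 = 1, so (118/633) = (+1)^1·(59/633); sign now -1
reciprocity: (59/633) = +1·(633/59) since 59 mod 4 = 3, 633 mod 4 = 1; sign now -1
(633/59) = (43/59)   [reduce mod 59]
reciprocity: (43/59) = -1·(59/43) since 43 mod 4 = 3, 59 mod 4 = 3; sign now +1
(59/43) = (16/43)   [reduce mod 43]
16 = 2^4·1; (2/43) = -1 since 43 mod 8 = 3, so (16/43) = (-1)^4·(1/43); sign now +1
(1/43) = 1; final value = sign = +1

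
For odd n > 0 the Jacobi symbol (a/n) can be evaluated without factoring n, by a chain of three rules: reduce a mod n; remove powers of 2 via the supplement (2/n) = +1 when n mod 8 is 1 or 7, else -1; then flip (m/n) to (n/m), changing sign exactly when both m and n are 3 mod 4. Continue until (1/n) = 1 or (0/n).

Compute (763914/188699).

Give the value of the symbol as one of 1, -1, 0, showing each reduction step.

(763914/188699) = (9118/188699)   [reduce mod 188699]
9118 = 2^1·4559; (2/188699) = -1 since 188699 mod 8 = 3, so (9118/188699) = (-1)^1·(4559/188699); sign now -1
reciprocity: (4559/188699) = -1·(188699/4559) since 4559 mod 4 = 3, 188699 mod 4 = 3; sign now +1
(188699/4559) = (1780/4559)   [reduce mod 4559]
1780 = 2^2·445; (2/4559) = +1 since 4559 mod 8 = 7, so (1780/4559) = (+1)^2·(445/4559); sign now +1
reciprocity: (445/4559) = +1·(4559/445) since 445 mod 4 = 1, 4559 mod 4 = 3; sign now +1
(4559/445) = (109/445)   [reduce mod 445]
reciprocity: (109/445) = +1·(445/109) since 109 mod 4 = 1, 445 mod 4 = 1; sign now +1
(445/109) = (9/109)   [reduce mod 109]
reciprocity: (9/109) = +1·(109/9) since 9 mod 4 = 1, 109 mod 4 = 1; sign now +1
(109/9) = (1/9)   [reduce mod 9]
(1/9) = 1; final value = sign = +1

1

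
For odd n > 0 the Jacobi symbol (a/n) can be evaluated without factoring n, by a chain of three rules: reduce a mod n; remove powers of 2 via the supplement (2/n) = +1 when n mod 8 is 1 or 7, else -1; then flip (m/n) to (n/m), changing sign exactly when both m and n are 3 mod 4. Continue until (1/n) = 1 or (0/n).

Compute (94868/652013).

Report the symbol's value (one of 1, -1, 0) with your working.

factor out 2^2: 94868 = 2^2·23717; with 652013 mod 8 = 5, (2/652013) = -1; sign now +1; continue with (23717/652013)
flip (23717/652013) -> (652013/23717): both odd, 23717 mod 4 = 1, 652013 mod 4 = 1, so the flip contributes +1; sign now +1
(652013/23717): 652013 mod 23717 = 11654, so (652013/23717) = (11654/23717)
factor out 2^1: 11654 = 2^1·5827; with 23717 mod 8 = 5, (2/23717) = -1; sign now -1; continue with (5827/23717)
flip (5827/23717) -> (23717/5827): both odd, 5827 mod 4 = 3, 23717 mod 4 = 1, so the flip contributes +1; sign now -1
(23717/5827): 23717 mod 5827 = 409, so (23717/5827) = (409/5827)
flip (409/5827) -> (5827/409): both odd, 409 mod 4 = 1, 5827 mod 4 = 3, so the flip contributes +1; sign now -1
(5827/409): 5827 mod 409 = 101, so (5827/409) = (101/409)
flip (101/409) -> (409/101): both odd, 101 mod 4 = 1, 409 mod 4 = 1, so the flip contributes +1; sign now -1
(409/101): 409 mod 101 = 5, so (409/101) = (5/101)
flip (5/101) -> (101/5): both odd, 5 mod 4 = 1, 101 mod 4 = 1, so the flip contributes +1; sign now -1
(101/5): 101 mod 5 = 1, so (101/5) = (1/5)
reached (1/5) = 1, so the symbol is -1

-1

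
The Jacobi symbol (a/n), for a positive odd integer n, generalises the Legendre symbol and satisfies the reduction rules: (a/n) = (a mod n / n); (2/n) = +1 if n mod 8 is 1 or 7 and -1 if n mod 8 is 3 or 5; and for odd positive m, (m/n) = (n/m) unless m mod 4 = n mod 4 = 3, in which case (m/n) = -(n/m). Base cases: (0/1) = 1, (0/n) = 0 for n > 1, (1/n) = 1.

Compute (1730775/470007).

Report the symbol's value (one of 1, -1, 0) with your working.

0

(1730775/470007) = (320754/470007)   [reduce mod 470007]
320754 = 2^1·160377; (2/470007) = +1 since 470007 mod 8 = 7, so (320754/470007) = (+1)^1·(160377/470007); sign now +1
reciprocity: (160377/470007) = +1·(470007/160377) since 160377 mod 4 = 1, 470007 mod 4 = 3; sign now +1
(470007/160377) = (149253/160377)   [reduce mod 160377]
reciprocity: (149253/160377) = +1·(160377/149253) since 149253 mod 4 = 1, 160377 mod 4 = 1; sign now +1
(160377/149253) = (11124/149253)   [reduce mod 149253]
11124 = 2^2·2781; (2/149253) = -1 since 149253 mod 8 = 5, so (11124/149253) = (-1)^2·(2781/149253); sign now +1
reciprocity: (2781/149253) = +1·(149253/2781) since 2781 mod 4 = 1, 149253 mod 4 = 1; sign now +1
(149253/2781) = (1860/2781)   [reduce mod 2781]
1860 = 2^2·465; (2/2781) = -1 since 2781 mod 8 = 5, so (1860/2781) = (-1)^2·(465/2781); sign now +1
reciprocity: (465/2781) = +1·(2781/465) since 465 mod 4 = 1, 2781 mod 4 = 1; sign now +1
(2781/465) = (456/465)   [reduce mod 465]
456 = 2^3·57; (2/465) = +1 since 465 mod 8 = 1, so (456/465) = (+1)^3·(57/465); sign now +1
reciprocity: (57/465) = +1·(465/57) since 57 mod 4 = 1, 465 mod 4 = 1; sign now +1
(465/57) = (9/57)   [reduce mod 57]
reciprocity: (9/57) = +1·(57/9) since 9 mod 4 = 1, 57 mod 4 = 1; sign now +1
(57/9) = (3/9)   [reduce mod 9]
reciprocity: (3/9) = +1·(9/3) since 3 mod 4 = 3, 9 mod 4 = 1; sign now +1
(9/3) = (0/3)   [reduce mod 3]
(0/3) = 0   [gcd(a, n) > 1]; final value = 0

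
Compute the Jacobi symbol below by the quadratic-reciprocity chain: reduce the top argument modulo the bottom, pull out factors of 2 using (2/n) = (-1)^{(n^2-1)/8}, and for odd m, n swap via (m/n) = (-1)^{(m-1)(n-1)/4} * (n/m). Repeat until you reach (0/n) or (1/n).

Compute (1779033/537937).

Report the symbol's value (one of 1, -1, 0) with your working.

1

(1779033/537937) = (165222/537937)   [reduce mod 537937]
165222 = 2^1·82611; (2/537937) = +1 since 537937 mod 8 = 1, so (165222/537937) = (+1)^1·(82611/537937); sign now +1
reciprocity: (82611/537937) = +1·(537937/82611) since 82611 mod 4 = 3, 537937 mod 4 = 1; sign now +1
(537937/82611) = (42271/82611)   [reduce mod 82611]
reciprocity: (42271/82611) = -1·(82611/42271) since 42271 mod 4 = 3, 82611 mod 4 = 3; sign now -1
(82611/42271) = (40340/42271)   [reduce mod 42271]
40340 = 2^2·10085; (2/42271) = +1 since 42271 mod 8 = 7, so (40340/42271) = (+1)^2·(10085/42271); sign now -1
reciprocity: (10085/42271) = +1·(42271/10085) since 10085 mod 4 = 1, 42271 mod 4 = 3; sign now -1
(42271/10085) = (1931/10085)   [reduce mod 10085]
reciprocity: (1931/10085) = +1·(10085/1931) since 1931 mod 4 = 3, 10085 mod 4 = 1; sign now -1
(10085/1931) = (430/1931)   [reduce mod 1931]
430 = 2^1·215; (2/1931) = -1 since 1931 mod 8 = 3, so (430/1931) = (-1)^1·(215/1931); sign now +1
reciprocity: (215/1931) = -1·(1931/215) since 215 mod 4 = 3, 1931 mod 4 = 3; sign now -1
(1931/215) = (211/215)   [reduce mod 215]
reciprocity: (211/215) = -1·(215/211) since 211 mod 4 = 3, 215 mod 4 = 3; sign now +1
(215/211) = (4/211)   [reduce mod 211]
4 = 2^2·1; (2/211) = -1 since 211 mod 8 = 3, so (4/211) = (-1)^2·(1/211); sign now +1
(1/211) = 1; final value = sign = +1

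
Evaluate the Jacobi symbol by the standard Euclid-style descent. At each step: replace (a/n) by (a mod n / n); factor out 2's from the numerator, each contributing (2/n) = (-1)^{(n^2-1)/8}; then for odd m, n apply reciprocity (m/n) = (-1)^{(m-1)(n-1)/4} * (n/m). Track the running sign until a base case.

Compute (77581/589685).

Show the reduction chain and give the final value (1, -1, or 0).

-1

flip (77581/589685) -> (589685/77581): both odd, 77581 mod 4 = 1, 589685 mod 4 = 1, so the flip contributes +1; sign now +1
(589685/77581): 589685 mod 77581 = 46618, so (589685/77581) = (46618/77581)
factor out 2^1: 46618 = 2^1·23309; with 77581 mod 8 = 5, (2/77581) = -1; sign now -1; continue with (23309/77581)
flip (23309/77581) -> (77581/23309): both odd, 23309 mod 4 = 1, 77581 mod 4 = 1, so the flip contributes +1; sign now -1
(77581/23309): 77581 mod 23309 = 7654, so (77581/23309) = (7654/23309)
factor out 2^1: 7654 = 2^1·3827; with 23309 mod 8 = 5, (2/23309) = -1; sign now +1; continue with (3827/23309)
flip (3827/23309) -> (23309/3827): both odd, 3827 mod 4 = 3, 23309 mod 4 = 1, so the flip contributes +1; sign now +1
(23309/3827): 23309 mod 3827 = 347, so (23309/3827) = (347/3827)
flip (347/3827) -> (3827/347): both odd, 347 mod 4 = 3, 3827 mod 4 = 3, so the flip contributes -1; sign now -1
(3827/347): 3827 mod 347 = 10, so (3827/347) = (10/347)
factor out 2^1: 10 = 2^1·5; with 347 mod 8 = 3, (2/347) = -1; sign now +1; continue with (5/347)
flip (5/347) -> (347/5): both odd, 5 mod 4 = 1, 347 mod 4 = 3, so the flip contributes +1; sign now +1
(347/5): 347 mod 5 = 2, so (347/5) = (2/5)
factor out 2^1: 2 = 2^1·1; with 5 mod 8 = 5, (2/5) = -1; sign now -1; continue with (1/5)
reached (1/5) = 1, so the symbol is -1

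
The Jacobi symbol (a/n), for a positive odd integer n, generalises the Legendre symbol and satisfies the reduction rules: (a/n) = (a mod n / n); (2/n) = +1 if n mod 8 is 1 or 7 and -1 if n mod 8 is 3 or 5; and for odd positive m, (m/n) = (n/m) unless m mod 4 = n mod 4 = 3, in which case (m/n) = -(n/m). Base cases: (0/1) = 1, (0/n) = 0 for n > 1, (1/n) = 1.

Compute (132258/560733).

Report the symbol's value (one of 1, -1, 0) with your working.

0

factor out 2^1: 132258 = 2^1·66129; with 560733 mod 8 = 5, (2/560733) = -1; sign now -1; continue with (66129/560733)
flip (66129/560733) -> (560733/66129): both odd, 66129 mod 4 = 1, 560733 mod 4 = 1, so the flip contributes +1; sign now -1
(560733/66129): 560733 mod 66129 = 31701, so (560733/66129) = (31701/66129)
flip (31701/66129) -> (66129/31701): both odd, 31701 mod 4 = 1, 66129 mod 4 = 1, so the flip contributes +1; sign now -1
(66129/31701): 66129 mod 31701 = 2727, so (66129/31701) = (2727/31701)
flip (2727/31701) -> (31701/2727): both odd, 2727 mod 4 = 3, 31701 mod 4 = 1, so the flip contributes +1; sign now -1
(31701/2727): 31701 mod 2727 = 1704, so (31701/2727) = (1704/2727)
factor out 2^3: 1704 = 2^3·213; with 2727 mod 8 = 7, (2/2727) = +1; sign now -1; continue with (213/2727)
flip (213/2727) -> (2727/213): both odd, 213 mod 4 = 1, 2727 mod 4 = 3, so the flip contributes +1; sign now -1
(2727/213): 2727 mod 213 = 171, so (2727/213) = (171/213)
flip (171/213) -> (213/171): both odd, 171 mod 4 = 3, 213 mod 4 = 1, so the flip contributes +1; sign now -1
(213/171): 213 mod 171 = 42, so (213/171) = (42/171)
factor out 2^1: 42 = 2^1·21; with 171 mod 8 = 3, (2/171) = -1; sign now +1; continue with (21/171)
flip (21/171) -> (171/21): both odd, 21 mod 4 = 1, 171 mod 4 = 3, so the flip contributes +1; sign now +1
(171/21): 171 mod 21 = 3, so (171/21) = (3/21)
flip (3/21) -> (21/3): both odd, 3 mod 4 = 3, 21 mod 4 = 1, so the flip contributes +1; sign now +1
(21/3): 21 mod 3 = 0, so (21/3) = (0/3)
reached (0/3); gcd(a, n) > 1, so (0/3) = 0 and the symbol is 0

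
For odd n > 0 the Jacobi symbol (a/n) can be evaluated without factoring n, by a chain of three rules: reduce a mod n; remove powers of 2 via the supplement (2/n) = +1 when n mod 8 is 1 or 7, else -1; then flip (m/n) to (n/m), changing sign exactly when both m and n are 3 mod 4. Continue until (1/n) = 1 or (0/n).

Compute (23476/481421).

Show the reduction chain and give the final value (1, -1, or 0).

23476 = 2^2·5869; (2/481421) = -1 since 481421 mod 8 = 5, so (23476/481421) = (-1)^2·(5869/481421); sign now +1
reciprocity: (5869/481421) = +1·(481421/5869) since 5869 mod 4 = 1, 481421 mod 4 = 1; sign now +1
(481421/5869) = (163/5869)   [reduce mod 5869]
reciprocity: (163/5869) = +1·(5869/163) since 163 mod 4 = 3, 5869 mod 4 = 1; sign now +1
(5869/163) = (1/163)   [reduce mod 163]
(1/163) = 1; final value = sign = +1

1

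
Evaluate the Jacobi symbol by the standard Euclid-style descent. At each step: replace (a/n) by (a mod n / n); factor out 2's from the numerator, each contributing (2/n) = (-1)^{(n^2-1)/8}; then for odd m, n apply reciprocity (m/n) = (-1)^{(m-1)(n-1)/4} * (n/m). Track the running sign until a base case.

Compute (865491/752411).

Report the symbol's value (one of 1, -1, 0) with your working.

0

(865491/752411) = (113080/752411)   [reduce mod 752411]
113080 = 2^3·14135; (2/752411) = -1 since 752411 mod 8 = 3, so (113080/752411) = (-1)^3·(14135/752411); sign now -1
reciprocity: (14135/752411) = -1·(752411/14135) since 14135 mod 4 = 3, 752411 mod 4 = 3; sign now +1
(752411/14135) = (3256/14135)   [reduce mod 14135]
3256 = 2^3·407; (2/14135) = +1 since 14135 mod 8 = 7, so (3256/14135) = (+1)^3·(407/14135); sign now +1
reciprocity: (407/14135) = -1·(14135/407) since 407 mod 4 = 3, 14135 mod 4 = 3; sign now -1
(14135/407) = (297/407)   [reduce mod 407]
reciprocity: (297/407) = +1·(407/297) since 297 mod 4 = 1, 407 mod 4 = 3; sign now -1
(407/297) = (110/297)   [reduce mod 297]
110 = 2^1·55; (2/297) = +1 since 297 mod 8 = 1, so (110/297) = (+1)^1·(55/297); sign now -1
reciprocity: (55/297) = +1·(297/55) since 55 mod 4 = 3, 297 mod 4 = 1; sign now -1
(297/55) = (22/55)   [reduce mod 55]
22 = 2^1·11; (2/55) = +1 since 55 mod 8 = 7, so (22/55) = (+1)^1·(11/55); sign now -1
reciprocity: (11/55) = -1·(55/11) since 11 mod 4 = 3, 55 mod 4 = 3; sign now +1
(55/11) = (0/11)   [reduce mod 11]
(0/11) = 0   [gcd(a, n) > 1]; final value = 0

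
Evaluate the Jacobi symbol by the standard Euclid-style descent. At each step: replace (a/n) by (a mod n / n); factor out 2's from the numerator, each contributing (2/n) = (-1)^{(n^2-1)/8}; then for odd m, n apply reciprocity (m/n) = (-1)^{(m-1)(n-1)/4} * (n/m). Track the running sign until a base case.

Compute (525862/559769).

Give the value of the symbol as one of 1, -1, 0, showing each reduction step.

525862 = 2^1·262931; (2/559769) = +1 since 559769 mod 8 = 1, so (525862/559769) = (+1)^1·(262931/559769); sign now +1
reciprocity: (262931/559769) = +1·(559769/262931) since 262931 mod 4 = 3, 559769 mod 4 = 1; sign now +1
(559769/262931) = (33907/262931)   [reduce mod 262931]
reciprocity: (33907/262931) = -1·(262931/33907) since 33907 mod 4 = 3, 262931 mod 4 = 3; sign now -1
(262931/33907) = (25582/33907)   [reduce mod 33907]
25582 = 2^1·12791; (2/33907) = -1 since 33907 mod 8 = 3, so (25582/33907) = (-1)^1·(12791/33907); sign now +1
reciprocity: (12791/33907) = -1·(33907/12791) since 12791 mod 4 = 3, 33907 mod 4 = 3; sign now -1
(33907/12791) = (8325/12791)   [reduce mod 12791]
reciprocity: (8325/12791) = +1·(12791/8325) since 8325 mod 4 = 1, 12791 mod 4 = 3; sign now -1
(12791/8325) = (4466/8325)   [reduce mod 8325]
4466 = 2^1·2233; (2/8325) = -1 since 8325 mod 8 = 5, so (4466/8325) = (-1)^1·(2233/8325); sign now +1
reciprocity: (2233/8325) = +1·(8325/2233) since 2233 mod 4 = 1, 8325 mod 4 = 1; sign now +1
(8325/2233) = (1626/2233)   [reduce mod 2233]
1626 = 2^1·813; (2/2233) = +1 since 2233 mod 8 = 1, so (1626/2233) = (+1)^1·(813/2233); sign now +1
reciprocity: (813/2233) = +1·(2233/813) since 813 mod 4 = 1, 2233 mod 4 = 1; sign now +1
(2233/813) = (607/813)   [reduce mod 813]
reciprocity: (607/813) = +1·(813/607) since 607 mod 4 = 3, 813 mod 4 = 1; sign now +1
(813/607) = (206/607)   [reduce mod 607]
206 = 2^1·103; (2/607) = +1 since 607 mod 8 = 7, so (206/607) = (+1)^1·(103/607); sign now +1
reciprocity: (103/607) = -1·(607/103) since 103 mod 4 = 3, 607 mod 4 = 3; sign now -1
(607/103) = (92/103)   [reduce mod 103]
92 = 2^2·23; (2/103) = +1 since 103 mod 8 = 7, so (92/103) = (+1)^2·(23/103); sign now -1
reciprocity: (23/103) = -1·(103/23) since 23 mod 4 = 3, 103 mod 4 = 3; sign now +1
(103/23) = (11/23)   [reduce mod 23]
reciprocity: (11/23) = -1·(23/11) since 11 mod 4 = 3, 23 mod 4 = 3; sign now -1
(23/11) = (1/11)   [reduce mod 11]
(1/11) = 1; final value = sign = -1

-1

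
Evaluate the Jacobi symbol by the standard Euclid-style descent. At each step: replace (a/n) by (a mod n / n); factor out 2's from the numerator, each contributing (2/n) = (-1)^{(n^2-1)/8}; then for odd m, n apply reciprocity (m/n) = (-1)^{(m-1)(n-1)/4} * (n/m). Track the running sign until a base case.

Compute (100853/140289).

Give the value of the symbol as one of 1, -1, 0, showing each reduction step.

-1

reciprocity: (100853/140289) = +1·(140289/100853) since 100853 mod 4 = 1, 140289 mod 4 = 1; sign now +1
(140289/100853) = (39436/100853)   [reduce mod 100853]
39436 = 2^2·9859; (2/100853) = -1 since 100853 mod 8 = 5, so (39436/100853) = (-1)^2·(9859/100853); sign now +1
reciprocity: (9859/100853) = +1·(100853/9859) since 9859 mod 4 = 3, 100853 mod 4 = 1; sign now +1
(100853/9859) = (2263/9859)   [reduce mod 9859]
reciprocity: (2263/9859) = -1·(9859/2263) since 2263 mod 4 = 3, 9859 mod 4 = 3; sign now -1
(9859/2263) = (807/2263)   [reduce mod 2263]
reciprocity: (807/2263) = -1·(2263/807) since 807 mod 4 = 3, 2263 mod 4 = 3; sign now +1
(2263/807) = (649/807)   [reduce mod 807]
reciprocity: (649/807) = +1·(807/649) since 649 mod 4 = 1, 807 mod 4 = 3; sign now +1
(807/649) = (158/649)   [reduce mod 649]
158 = 2^1·79; (2/649) = +1 since 649 mod 8 = 1, so (158/649) = (+1)^1·(79/649); sign now +1
reciprocity: (79/649) = +1·(649/79) since 79 mod 4 = 3, 649 mod 4 = 1; sign now +1
(649/79) = (17/79)   [reduce mod 79]
reciprocity: (17/79) = +1·(79/17) since 17 mod 4 = 1, 79 mod 4 = 3; sign now +1
(79/17) = (11/17)   [reduce mod 17]
reciprocity: (11/17) = +1·(17/11) since 11 mod 4 = 3, 17 mod 4 = 1; sign now +1
(17/11) = (6/11)   [reduce mod 11]
6 = 2^1·3; (2/11) = -1 since 11 mod 8 = 3, so (6/11) = (-1)^1·(3/11); sign now -1
reciprocity: (3/11) = -1·(11/3) since 3 mod 4 = 3, 11 mod 4 = 3; sign now +1
(11/3) = (2/3)   [reduce mod 3]
2 = 2^1·1; (2/3) = -1 since 3 mod 8 = 3, so (2/3) = (-1)^1·(1/3); sign now -1
(1/3) = 1; final value = sign = -1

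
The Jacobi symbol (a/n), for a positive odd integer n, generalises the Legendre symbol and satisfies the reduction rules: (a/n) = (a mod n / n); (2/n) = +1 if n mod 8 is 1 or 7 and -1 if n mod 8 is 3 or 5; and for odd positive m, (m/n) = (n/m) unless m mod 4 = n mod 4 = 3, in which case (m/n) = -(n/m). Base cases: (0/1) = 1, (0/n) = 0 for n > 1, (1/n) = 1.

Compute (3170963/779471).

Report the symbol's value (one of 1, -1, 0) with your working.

1

(3170963/779471): 3170963 mod 779471 = 53079, so (3170963/779471) = (53079/779471)
flip (53079/779471) -> (779471/53079): both odd, 53079 mod 4 = 3, 779471 mod 4 = 3, so the flip contributes -1; sign now -1
(779471/53079): 779471 mod 53079 = 36365, so (779471/53079) = (36365/53079)
flip (36365/53079) -> (53079/36365): both odd, 36365 mod 4 = 1, 53079 mod 4 = 3, so the flip contributes +1; sign now -1
(53079/36365): 53079 mod 36365 = 16714, so (53079/36365) = (16714/36365)
factor out 2^1: 16714 = 2^1·8357; with 36365 mod 8 = 5, (2/36365) = -1; sign now +1; continue with (8357/36365)
flip (8357/36365) -> (36365/8357): both odd, 8357 mod 4 = 1, 36365 mod 4 = 1, so the flip contributes +1; sign now +1
(36365/8357): 36365 mod 8357 = 2937, so (36365/8357) = (2937/8357)
flip (2937/8357) -> (8357/2937): both odd, 2937 mod 4 = 1, 8357 mod 4 = 1, so the flip contributes +1; sign now +1
(8357/2937): 8357 mod 2937 = 2483, so (8357/2937) = (2483/2937)
flip (2483/2937) -> (2937/2483): both odd, 2483 mod 4 = 3, 2937 mod 4 = 1, so the flip contributes +1; sign now +1
(2937/2483): 2937 mod 2483 = 454, so (2937/2483) = (454/2483)
factor out 2^1: 454 = 2^1·227; with 2483 mod 8 = 3, (2/2483) = -1; sign now -1; continue with (227/2483)
flip (227/2483) -> (2483/227): both odd, 227 mod 4 = 3, 2483 mod 4 = 3, so the flip contributes -1; sign now +1
(2483/227): 2483 mod 227 = 213, so (2483/227) = (213/227)
flip (213/227) -> (227/213): both odd, 213 mod 4 = 1, 227 mod 4 = 3, so the flip contributes +1; sign now +1
(227/213): 227 mod 213 = 14, so (227/213) = (14/213)
factor out 2^1: 14 = 2^1·7; with 213 mod 8 = 5, (2/213) = -1; sign now -1; continue with (7/213)
flip (7/213) -> (213/7): both odd, 7 mod 4 = 3, 213 mod 4 = 1, so the flip contributes +1; sign now -1
(213/7): 213 mod 7 = 3, so (213/7) = (3/7)
flip (3/7) -> (7/3): both odd, 3 mod 4 = 3, 7 mod 4 = 3, so the flip contributes -1; sign now +1
(7/3): 7 mod 3 = 1, so (7/3) = (1/3)
reached (1/3) = 1, so the symbol is +1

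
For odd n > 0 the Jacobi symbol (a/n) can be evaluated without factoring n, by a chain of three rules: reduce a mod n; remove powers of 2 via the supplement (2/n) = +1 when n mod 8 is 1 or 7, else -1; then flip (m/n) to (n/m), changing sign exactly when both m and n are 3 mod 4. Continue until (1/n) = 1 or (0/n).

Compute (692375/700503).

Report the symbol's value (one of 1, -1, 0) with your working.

1

reciprocity: (692375/700503) = -1·(700503/692375) since 692375 mod 4 = 3, 700503 mod 4 = 3; sign now -1
(700503/692375) = (8128/692375)   [reduce mod 692375]
8128 = 2^6·127; (2/692375) = +1 since 692375 mod 8 = 7, so (8128/692375) = (+1)^6·(127/692375); sign now -1
reciprocity: (127/692375) = -1·(692375/127) since 127 mod 4 = 3, 692375 mod 4 = 3; sign now +1
(692375/127) = (98/127)   [reduce mod 127]
98 = 2^1·49; (2/127) = +1 since 127 mod 8 = 7, so (98/127) = (+1)^1·(49/127); sign now +1
reciprocity: (49/127) = +1·(127/49) since 49 mod 4 = 1, 127 mod 4 = 3; sign now +1
(127/49) = (29/49)   [reduce mod 49]
reciprocity: (29/49) = +1·(49/29) since 29 mod 4 = 1, 49 mod 4 = 1; sign now +1
(49/29) = (20/29)   [reduce mod 29]
20 = 2^2·5; (2/29) = -1 since 29 mod 8 = 5, so (20/29) = (-1)^2·(5/29); sign now +1
reciprocity: (5/29) = +1·(29/5) since 5 mod 4 = 1, 29 mod 4 = 1; sign now +1
(29/5) = (4/5)   [reduce mod 5]
4 = 2^2·1; (2/5) = -1 since 5 mod 8 = 5, so (4/5) = (-1)^2·(1/5); sign now +1
(1/5) = 1; final value = sign = +1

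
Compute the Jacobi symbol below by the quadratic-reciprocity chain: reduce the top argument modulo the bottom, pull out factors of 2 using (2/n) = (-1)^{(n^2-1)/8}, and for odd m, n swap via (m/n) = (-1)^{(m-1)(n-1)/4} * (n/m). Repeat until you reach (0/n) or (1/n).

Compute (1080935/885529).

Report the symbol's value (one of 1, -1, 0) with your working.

(1080935/885529): 1080935 mod 885529 = 195406, so (1080935/885529) = (195406/885529)
factor out 2^1: 195406 = 2^1·97703; with 885529 mod 8 = 1, (2/885529) = +1; sign now +1; continue with (97703/885529)
flip (97703/885529) -> (885529/97703): both odd, 97703 mod 4 = 3, 885529 mod 4 = 1, so the flip contributes +1; sign now +1
(885529/97703): 885529 mod 97703 = 6202, so (885529/97703) = (6202/97703)
factor out 2^1: 6202 = 2^1·3101; with 97703 mod 8 = 7, (2/97703) = +1; sign now +1; continue with (3101/97703)
flip (3101/97703) -> (97703/3101): both odd, 3101 mod 4 = 1, 97703 mod 4 = 3, so the flip contributes +1; sign now +1
(97703/3101): 97703 mod 3101 = 1572, so (97703/3101) = (1572/3101)
factor out 2^2: 1572 = 2^2·393; with 3101 mod 8 = 5, (2/3101) = -1; sign now +1; continue with (393/3101)
flip (393/3101) -> (3101/393): both odd, 393 mod 4 = 1, 3101 mod 4 = 1, so the flip contributes +1; sign now +1
(3101/393): 3101 mod 393 = 350, so (3101/393) = (350/393)
factor out 2^1: 350 = 2^1·175; with 393 mod 8 = 1, (2/393) = +1; sign now +1; continue with (175/393)
flip (175/393) -> (393/175): both odd, 175 mod 4 = 3, 393 mod 4 = 1, so the flip contributes +1; sign now +1
(393/175): 393 mod 175 = 43, so (393/175) = (43/175)
flip (43/175) -> (175/43): both odd, 43 mod 4 = 3, 175 mod 4 = 3, so the flip contributes -1; sign now -1
(175/43): 175 mod 43 = 3, so (175/43) = (3/43)
flip (3/43) -> (43/3): both odd, 3 mod 4 = 3, 43 mod 4 = 3, so the flip contributes -1; sign now +1
(43/3): 43 mod 3 = 1, so (43/3) = (1/3)
reached (1/3) = 1, so the symbol is +1

1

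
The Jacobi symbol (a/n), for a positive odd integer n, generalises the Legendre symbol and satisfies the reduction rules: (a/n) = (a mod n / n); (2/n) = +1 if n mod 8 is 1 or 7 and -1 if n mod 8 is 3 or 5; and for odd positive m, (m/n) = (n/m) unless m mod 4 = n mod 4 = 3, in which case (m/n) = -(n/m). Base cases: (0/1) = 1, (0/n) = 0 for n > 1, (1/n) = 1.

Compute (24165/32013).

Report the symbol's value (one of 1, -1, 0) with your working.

0

reciprocity: (24165/32013) = +1·(32013/24165) since 24165 mod 4 = 1, 32013 mod 4 = 1; sign now +1
(32013/24165) = (7848/24165)   [reduce mod 24165]
7848 = 2^3·981; (2/24165) = -1 since 24165 mod 8 = 5, so (7848/24165) = (-1)^3·(981/24165); sign now -1
reciprocity: (981/24165) = +1·(24165/981) since 981 mod 4 = 1, 24165 mod 4 = 1; sign now -1
(24165/981) = (621/981)   [reduce mod 981]
reciprocity: (621/981) = +1·(981/621) since 621 mod 4 = 1, 981 mod 4 = 1; sign now -1
(981/621) = (360/621)   [reduce mod 621]
360 = 2^3·45; (2/621) = -1 since 621 mod 8 = 5, so (360/621) = (-1)^3·(45/621); sign now +1
reciprocity: (45/621) = +1·(621/45) since 45 mod 4 = 1, 621 mod 4 = 1; sign now +1
(621/45) = (36/45)   [reduce mod 45]
36 = 2^2·9; (2/45) = -1 since 45 mod 8 = 5, so (36/45) = (-1)^2·(9/45); sign now +1
reciprocity: (9/45) = +1·(45/9) since 9 mod 4 = 1, 45 mod 4 = 1; sign now +1
(45/9) = (0/9)   [reduce mod 9]
(0/9) = 0   [gcd(a, n) > 1]; final value = 0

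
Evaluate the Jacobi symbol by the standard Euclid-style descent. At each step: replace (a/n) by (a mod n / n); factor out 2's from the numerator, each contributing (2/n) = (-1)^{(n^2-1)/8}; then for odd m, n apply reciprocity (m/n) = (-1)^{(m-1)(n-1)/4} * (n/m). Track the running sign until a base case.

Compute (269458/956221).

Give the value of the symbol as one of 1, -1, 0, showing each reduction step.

factor out 2^1: 269458 = 2^1·134729; with 956221 mod 8 = 5, (2/956221) = -1; sign now -1; continue with (134729/956221)
flip (134729/956221) -> (956221/134729): both odd, 134729 mod 4 = 1, 956221 mod 4 = 1, so the flip contributes +1; sign now -1
(956221/134729): 956221 mod 134729 = 13118, so (956221/134729) = (13118/134729)
factor out 2^1: 13118 = 2^1·6559; with 134729 mod 8 = 1, (2/134729) = +1; sign now -1; continue with (6559/134729)
flip (6559/134729) -> (134729/6559): both odd, 6559 mod 4 = 3, 134729 mod 4 = 1, so the flip contributes +1; sign now -1
(134729/6559): 134729 mod 6559 = 3549, so (134729/6559) = (3549/6559)
flip (3549/6559) -> (6559/3549): both odd, 3549 mod 4 = 1, 6559 mod 4 = 3, so the flip contributes +1; sign now -1
(6559/3549): 6559 mod 3549 = 3010, so (6559/3549) = (3010/3549)
factor out 2^1: 3010 = 2^1·1505; with 3549 mod 8 = 5, (2/3549) = -1; sign now +1; continue with (1505/3549)
flip (1505/3549) -> (3549/1505): both odd, 1505 mod 4 = 1, 3549 mod 4 = 1, so the flip contributes +1; sign now +1
(3549/1505): 3549 mod 1505 = 539, so (3549/1505) = (539/1505)
flip (539/1505) -> (1505/539): both odd, 539 mod 4 = 3, 1505 mod 4 = 1, so the flip contributes +1; sign now +1
(1505/539): 1505 mod 539 = 427, so (1505/539) = (427/539)
flip (427/539) -> (539/427): both odd, 427 mod 4 = 3, 539 mod 4 = 3, so the flip contributes -1; sign now -1
(539/427): 539 mod 427 = 112, so (539/427) = (112/427)
factor out 2^4: 112 = 2^4·7; with 427 mod 8 = 3, (2/427) = -1; sign now -1; continue with (7/427)
flip (7/427) -> (427/7): both odd, 7 mod 4 = 3, 427 mod 4 = 3, so the flip contributes -1; sign now +1
(427/7): 427 mod 7 = 0, so (427/7) = (0/7)
reached (0/7); gcd(a, n) > 1, so (0/7) = 0 and the symbol is 0

0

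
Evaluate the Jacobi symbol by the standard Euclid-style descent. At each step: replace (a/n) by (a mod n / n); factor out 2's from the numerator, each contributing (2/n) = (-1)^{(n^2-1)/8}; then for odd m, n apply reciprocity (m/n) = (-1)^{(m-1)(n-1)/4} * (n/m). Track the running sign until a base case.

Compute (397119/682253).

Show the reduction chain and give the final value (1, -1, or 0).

-1

reciprocity: (397119/682253) = +1·(682253/397119) since 397119 mod 4 = 3, 682253 mod 4 = 1; sign now +1
(682253/397119) = (285134/397119)   [reduce mod 397119]
285134 = 2^1·142567; (2/397119) = +1 since 397119 mod 8 = 7, so (285134/397119) = (+1)^1·(142567/397119); sign now +1
reciprocity: (142567/397119) = -1·(397119/142567) since 142567 mod 4 = 3, 397119 mod 4 = 3; sign now -1
(397119/142567) = (111985/142567)   [reduce mod 142567]
reciprocity: (111985/142567) = +1·(142567/111985) since 111985 mod 4 = 1, 142567 mod 4 = 3; sign now -1
(142567/111985) = (30582/111985)   [reduce mod 111985]
30582 = 2^1·15291; (2/111985) = +1 since 111985 mod 8 = 1, so (30582/111985) = (+1)^1·(15291/111985); sign now -1
reciprocity: (15291/111985) = +1·(111985/15291) since 15291 mod 4 = 3, 111985 mod 4 = 1; sign now -1
(111985/15291) = (4948/15291)   [reduce mod 15291]
4948 = 2^2·1237; (2/15291) = -1 since 15291 mod 8 = 3, so (4948/15291) = (-1)^2·(1237/15291); sign now -1
reciprocity: (1237/15291) = +1·(15291/1237) since 1237 mod 4 = 1, 15291 mod 4 = 3; sign now -1
(15291/1237) = (447/1237)   [reduce mod 1237]
reciprocity: (447/1237) = +1·(1237/447) since 447 mod 4 = 3, 1237 mod 4 = 1; sign now -1
(1237/447) = (343/447)   [reduce mod 447]
reciprocity: (343/447) = -1·(447/343) since 343 mod 4 = 3, 447 mod 4 = 3; sign now +1
(447/343) = (104/343)   [reduce mod 343]
104 = 2^3·13; (2/343) = +1 since 343 mod 8 = 7, so (104/343) = (+1)^3·(13/343); sign now +1
reciprocity: (13/343) = +1·(343/13) since 13 mod 4 = 1, 343 mod 4 = 3; sign now +1
(343/13) = (5/13)   [reduce mod 13]
reciprocity: (5/13) = +1·(13/5) since 5 mod 4 = 1, 13 mod 4 = 1; sign now +1
(13/5) = (3/5)   [reduce mod 5]
reciprocity: (3/5) = +1·(5/3) since 3 mod 4 = 3, 5 mod 4 = 1; sign now +1
(5/3) = (2/3)   [reduce mod 3]
2 = 2^1·1; (2/3) = -1 since 3 mod 8 = 3, so (2/3) = (-1)^1·(1/3); sign now -1
(1/3) = 1; final value = sign = -1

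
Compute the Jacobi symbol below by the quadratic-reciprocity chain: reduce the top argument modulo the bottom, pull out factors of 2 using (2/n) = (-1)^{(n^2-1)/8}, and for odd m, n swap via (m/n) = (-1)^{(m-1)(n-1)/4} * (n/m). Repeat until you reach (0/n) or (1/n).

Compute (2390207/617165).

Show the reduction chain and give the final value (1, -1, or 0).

(2390207/617165) = (538712/617165)   [reduce mod 617165]
538712 = 2^3·67339; (2/617165) = -1 since 617165 mod 8 = 5, so (538712/617165) = (-1)^3·(67339/617165); sign now -1
reciprocity: (67339/617165) = +1·(617165/67339) since 67339 mod 4 = 3, 617165 mod 4 = 1; sign now -1
(617165/67339) = (11114/67339)   [reduce mod 67339]
11114 = 2^1·5557; (2/67339) = -1 since 67339 mod 8 = 3, so (11114/67339) = (-1)^1·(5557/67339); sign now +1
reciprocity: (5557/67339) = +1·(67339/5557) since 5557 mod 4 = 1, 67339 mod 4 = 3; sign now +1
(67339/5557) = (655/5557)   [reduce mod 5557]
reciprocity: (655/5557) = +1·(5557/655) since 655 mod 4 = 3, 5557 mod 4 = 1; sign now +1
(5557/655) = (317/655)   [reduce mod 655]
reciprocity: (317/655) = +1·(655/317) since 317 mod 4 = 1, 655 mod 4 = 3; sign now +1
(655/317) = (21/317)   [reduce mod 317]
reciprocity: (21/317) = +1·(317/21) since 21 mod 4 = 1, 317 mod 4 = 1; sign now +1
(317/21) = (2/21)   [reduce mod 21]
2 = 2^1·1; (2/21) = -1 since 21 mod 8 = 5, so (2/21) = (-1)^1·(1/21); sign now -1
(1/21) = 1; final value = sign = -1

-1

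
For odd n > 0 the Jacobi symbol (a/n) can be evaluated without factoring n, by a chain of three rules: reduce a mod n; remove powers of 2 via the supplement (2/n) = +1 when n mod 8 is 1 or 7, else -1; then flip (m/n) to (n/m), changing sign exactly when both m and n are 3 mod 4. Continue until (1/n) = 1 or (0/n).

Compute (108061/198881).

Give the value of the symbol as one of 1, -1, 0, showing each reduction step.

-1

flip (108061/198881) -> (198881/108061): both odd, 108061 mod 4 = 1, 198881 mod 4 = 1, so the flip contributes +1; sign now +1
(198881/108061): 198881 mod 108061 = 90820, so (198881/108061) = (90820/108061)
factor out 2^2: 90820 = 2^2·22705; with 108061 mod 8 = 5, (2/108061) = -1; sign now +1; continue with (22705/108061)
flip (22705/108061) -> (108061/22705): both odd, 22705 mod 4 = 1, 108061 mod 4 = 1, so the flip contributes +1; sign now +1
(108061/22705): 108061 mod 22705 = 17241, so (108061/22705) = (17241/22705)
flip (17241/22705) -> (22705/17241): both odd, 17241 mod 4 = 1, 22705 mod 4 = 1, so the flip contributes +1; sign now +1
(22705/17241): 22705 mod 17241 = 5464, so (22705/17241) = (5464/17241)
factor out 2^3: 5464 = 2^3·683; with 17241 mod 8 = 1, (2/17241) = +1; sign now +1; continue with (683/17241)
flip (683/17241) -> (17241/683): both odd, 683 mod 4 = 3, 17241 mod 4 = 1, so the flip contributes +1; sign now +1
(17241/683): 17241 mod 683 = 166, so (17241/683) = (166/683)
factor out 2^1: 166 = 2^1·83; with 683 mod 8 = 3, (2/683) = -1; sign now -1; continue with (83/683)
flip (83/683) -> (683/83): both odd, 83 mod 4 = 3, 683 mod 4 = 3, so the flip contributes -1; sign now +1
(683/83): 683 mod 83 = 19, so (683/83) = (19/83)
flip (19/83) -> (83/19): both odd, 19 mod 4 = 3, 83 mod 4 = 3, so the flip contributes -1; sign now -1
(83/19): 83 mod 19 = 7, so (83/19) = (7/19)
flip (7/19) -> (19/7): both odd, 7 mod 4 = 3, 19 mod 4 = 3, so the flip contributes -1; sign now +1
(19/7): 19 mod 7 = 5, so (19/7) = (5/7)
flip (5/7) -> (7/5): both odd, 5 mod 4 = 1, 7 mod 4 = 3, so the flip contributes +1; sign now +1
(7/5): 7 mod 5 = 2, so (7/5) = (2/5)
factor out 2^1: 2 = 2^1·1; with 5 mod 8 = 5, (2/5) = -1; sign now -1; continue with (1/5)
reached (1/5) = 1, so the symbol is -1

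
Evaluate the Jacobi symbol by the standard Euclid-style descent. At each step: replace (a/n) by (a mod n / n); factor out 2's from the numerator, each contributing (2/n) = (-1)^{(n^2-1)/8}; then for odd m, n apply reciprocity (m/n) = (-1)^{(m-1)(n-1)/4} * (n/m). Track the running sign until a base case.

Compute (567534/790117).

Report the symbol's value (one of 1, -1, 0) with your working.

1

567534 = 2^1·283767; (2/790117) = -1 since 790117 mod 8 = 5, so (567534/790117) = (-1)^1·(283767/790117); sign now -1
reciprocity: (283767/790117) = +1·(790117/283767) since 283767 mod 4 = 3, 790117 mod 4 = 1; sign now -1
(790117/283767) = (222583/283767)   [reduce mod 283767]
reciprocity: (222583/283767) = -1·(283767/222583) since 222583 mod 4 = 3, 283767 mod 4 = 3; sign now +1
(283767/222583) = (61184/222583)   [reduce mod 222583]
61184 = 2^8·239; (2/222583) = +1 since 222583 mod 8 = 7, so (61184/222583) = (+1)^8·(239/222583); sign now +1
reciprocity: (239/222583) = -1·(222583/239) since 239 mod 4 = 3, 222583 mod 4 = 3; sign now -1
(222583/239) = (74/239)   [reduce mod 239]
74 = 2^1·37; (2/239) = +1 since 239 mod 8 = 7, so (74/239) = (+1)^1·(37/239); sign now -1
reciprocity: (37/239) = +1·(239/37) since 37 mod 4 = 1, 239 mod 4 = 3; sign now -1
(239/37) = (17/37)   [reduce mod 37]
reciprocity: (17/37) = +1·(37/17) since 17 mod 4 = 1, 37 mod 4 = 1; sign now -1
(37/17) = (3/17)   [reduce mod 17]
reciprocity: (3/17) = +1·(17/3) since 3 mod 4 = 3, 17 mod 4 = 1; sign now -1
(17/3) = (2/3)   [reduce mod 3]
2 = 2^1·1; (2/3) = -1 since 3 mod 8 = 3, so (2/3) = (-1)^1·(1/3); sign now +1
(1/3) = 1; final value = sign = +1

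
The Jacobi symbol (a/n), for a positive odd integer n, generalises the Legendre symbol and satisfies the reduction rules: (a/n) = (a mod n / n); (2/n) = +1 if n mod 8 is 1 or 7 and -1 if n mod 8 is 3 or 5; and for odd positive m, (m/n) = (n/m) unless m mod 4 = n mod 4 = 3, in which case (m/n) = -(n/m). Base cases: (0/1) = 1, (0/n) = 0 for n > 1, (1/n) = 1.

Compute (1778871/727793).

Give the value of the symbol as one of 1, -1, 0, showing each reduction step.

(1778871/727793): 1778871 mod 727793 = 323285, so (1778871/727793) = (323285/727793)
flip (323285/727793) -> (727793/323285): both odd, 323285 mod 4 = 1, 727793 mod 4 = 1, so the flip contributes +1; sign now +1
(727793/323285): 727793 mod 323285 = 81223, so (727793/323285) = (81223/323285)
flip (81223/323285) -> (323285/81223): both odd, 81223 mod 4 = 3, 323285 mod 4 = 1, so the flip contributes +1; sign now +1
(323285/81223): 323285 mod 81223 = 79616, so (323285/81223) = (79616/81223)
factor out 2^8: 79616 = 2^8·311; with 81223 mod 8 = 7, (2/81223) = +1; sign now +1; continue with (311/81223)
flip (311/81223) -> (81223/311): both odd, 311 mod 4 = 3, 81223 mod 4 = 3, so the flip contributes -1; sign now -1
(81223/311): 81223 mod 311 = 52, so (81223/311) = (52/311)
factor out 2^2: 52 = 2^2·13; with 311 mod 8 = 7, (2/311) = +1; sign now -1; continue with (13/311)
flip (13/311) -> (311/13): both odd, 13 mod 4 = 1, 311 mod 4 = 3, so the flip contributes +1; sign now -1
(311/13): 311 mod 13 = 12, so (311/13) = (12/13)
factor out 2^2: 12 = 2^2·3; with 13 mod 8 = 5, (2/13) = -1; sign now -1; continue with (3/13)
flip (3/13) -> (13/3): both odd, 3 mod 4 = 3, 13 mod 4 = 1, so the flip contributes +1; sign now -1
(13/3): 13 mod 3 = 1, so (13/3) = (1/3)
reached (1/3) = 1, so the symbol is -1

-1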